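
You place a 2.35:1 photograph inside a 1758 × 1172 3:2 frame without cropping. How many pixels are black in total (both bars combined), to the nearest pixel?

745242 pixels

2.35:1 (2.350) > 3:2 (1.500), so the photograph fills the width.
That makes the image 748.0851 px tall (1758 / 2.350).
1172 − 748.0851 = 423.9149 px of bars.
Bar area = 423.9149 × 1758 ≈ 745242 px.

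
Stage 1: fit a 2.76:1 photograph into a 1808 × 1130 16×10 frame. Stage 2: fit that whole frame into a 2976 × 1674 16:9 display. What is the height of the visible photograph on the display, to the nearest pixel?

970 px

Inside the 1808×1130 canvas the photograph is width-limited at 1808.00 × 655.07.
Second fit — the 16×10 canvas into 2976×1674 spans the height: 2678.40 × 1674.00 (×1.4814 from 1808×1130).
The photograph scales with it: height 655.07 × 1.4814 ≈ 970.43.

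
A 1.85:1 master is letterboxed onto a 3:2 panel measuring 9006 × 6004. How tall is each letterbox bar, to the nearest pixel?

568 px

Since 1.850 > 1.500, the master is width-limited.
Content height = 9006 / 1.850 ≈ 4868.11 px.
Black = 6004 − 4868.11 = 1135.89 px, or 567.95 per bar.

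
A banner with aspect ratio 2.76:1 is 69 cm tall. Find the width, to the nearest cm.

At 2.76:1, 69 × 2.760 ≈ 190.44.

190 cm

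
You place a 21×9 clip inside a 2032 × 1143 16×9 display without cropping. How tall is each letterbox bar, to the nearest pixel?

136 px

21×9 (2.333) > 16×9 (1.778), so the clip fills the width.
The clip is 2032 × 9/21 ≈ 870.86 px tall.
1143 − 870.86 = 272.14 px of bars (136.07 each).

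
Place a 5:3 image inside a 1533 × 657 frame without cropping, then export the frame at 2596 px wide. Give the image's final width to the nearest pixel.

In the 1533×657 frame the image fills the height: width = 657 × 5/3 ≈ 1095.00 px.
Resizing to 2596 px wide multiplies everything by 1.6934: 1095.00 → 1854.29 px.

1854 px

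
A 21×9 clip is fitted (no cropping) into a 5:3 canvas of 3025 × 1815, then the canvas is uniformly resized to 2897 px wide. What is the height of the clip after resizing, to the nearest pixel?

1242 px

In the 3025×1815 frame the clip fills the width: height = 3025 × 9/21 ≈ 1296.43 px.
Scaling 3025 → 2897 is ×0.9577, so the height becomes 1296.43 × 0.9577 ≈ 1241.57 px.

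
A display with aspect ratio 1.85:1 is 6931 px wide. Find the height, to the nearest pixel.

At 1.85:1, 6931 / 1.850 ≈ 3746.49.

3746 px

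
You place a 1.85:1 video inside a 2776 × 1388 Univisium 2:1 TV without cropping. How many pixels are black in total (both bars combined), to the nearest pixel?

288982 pixels

1.85:1 is narrower than Univisium 2:1, so it spans the full height.
The video is 1388 × 1.850 ≈ 2567.8000 px wide.
Leftover width: 2776 − 2567.8000 = 208.2000 px.
Across the 1388-px span: 208.2000 × 1388 ≈ 288982 px.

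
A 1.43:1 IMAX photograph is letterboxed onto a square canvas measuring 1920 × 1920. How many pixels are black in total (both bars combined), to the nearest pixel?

1.43:1 IMAX is wider than square, so it spans the full width.
That makes the image 1342.6573 px tall (1920 / 1.430).
Leftover height: 1920 − 1342.6573 = 577.3427 px.
Bar area = 577.3427 × 1920 ≈ 1108498 px.

1108498 pixels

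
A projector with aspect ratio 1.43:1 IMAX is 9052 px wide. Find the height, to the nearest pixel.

9052 / 1.430 = 6330.07.

6330 px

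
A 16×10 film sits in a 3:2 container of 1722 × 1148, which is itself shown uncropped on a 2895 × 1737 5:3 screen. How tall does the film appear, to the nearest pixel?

1628 px

First fit — 16×10 into 1722×1148 spans the width: 1722.00 × 1076.25.
Second fit — the 3:2 canvas into 2895×1737 spans the height: 2605.50 × 1737.00 (×1.5131 from 1722×1148).
The film scales with it: height 1076.25 × 1.5131 ≈ 1628.44.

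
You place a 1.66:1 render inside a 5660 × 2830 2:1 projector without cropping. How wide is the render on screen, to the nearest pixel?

1.66:1 is narrower than 2:1, so it spans the full height.
That makes the image 4697.80 px wide (2830 × 1.660).

4698 px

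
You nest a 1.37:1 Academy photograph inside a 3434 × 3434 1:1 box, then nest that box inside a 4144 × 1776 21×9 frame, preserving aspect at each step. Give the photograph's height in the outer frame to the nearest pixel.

1296 px

1.37:1 Academy in 3434×3434: fills the width, so the photograph is 3434.00 × 2506.57.
1:1 in 4144×1776: fills the height, so the intermediate becomes 1776.00 × 1776.00 — a scale of ×0.5172.
The photograph scales with it: height 2506.57 × 0.5172 ≈ 1296.35.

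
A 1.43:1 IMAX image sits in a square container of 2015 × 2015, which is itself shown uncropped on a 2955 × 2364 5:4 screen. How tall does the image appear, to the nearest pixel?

1.43:1 IMAX in 2015×2015: fills the width, so the image is 2015.00 × 1409.09.
Second fit — the square canvas into 2955×2364 spans the height: 2364.00 × 2364.00 (×1.1732 from 2015×2015).
Applying the same ×1.1732: 1409.09 → 1653.15.

1653 px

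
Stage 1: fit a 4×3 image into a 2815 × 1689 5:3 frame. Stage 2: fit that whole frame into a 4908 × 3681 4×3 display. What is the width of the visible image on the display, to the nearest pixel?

3926 px

First fit — 4×3 into 2815×1689 spans the height: 2252.00 × 1689.00.
Second fit — the 5:3 canvas into 4908×3681 spans the width: 4908.00 × 2944.80 (×1.7435 from 2815×1689).
So the image's width is 2252.00 × 1.7435 ≈ 3926.40.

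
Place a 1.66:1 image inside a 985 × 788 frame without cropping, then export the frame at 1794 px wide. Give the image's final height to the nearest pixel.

Fitted into 985×788, the image spans the width; its height is 985 / 1.660 ≈ 593.37 px.
Scaling 985 → 1794 is ×1.8213, so the height becomes 593.37 × 1.8213 ≈ 1080.72 px.

1081 px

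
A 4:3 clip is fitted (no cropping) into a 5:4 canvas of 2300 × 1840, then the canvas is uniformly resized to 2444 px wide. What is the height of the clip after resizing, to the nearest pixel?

In the 2300×1840 frame the clip fills the width: height = 2300 × 3/4 ≈ 1725.00 px.
The frame scales by 2444/2300 = 1.0626; 1725.00 × 1.0626 ≈ 1833.00 px.

1833 px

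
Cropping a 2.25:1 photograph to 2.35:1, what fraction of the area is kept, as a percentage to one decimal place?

2.35:1 is wider than 2.25:1, so the crop keeps the full width and trims the height.
Area ratio = (2.250)/(2.350) = 95.74% retained.

95.7%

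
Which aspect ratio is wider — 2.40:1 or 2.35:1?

2.4 and 2.35; 2.4 > 2.35.

2.40:1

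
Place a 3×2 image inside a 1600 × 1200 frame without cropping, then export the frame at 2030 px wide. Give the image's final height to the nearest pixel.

1353 px

In the 1600×1200 frame the image fills the width: height = 1600 × 2/3 ≈ 1066.67 px.
Resizing to 2030 px wide multiplies everything by 1.2688: 1066.67 → 1353.33 px.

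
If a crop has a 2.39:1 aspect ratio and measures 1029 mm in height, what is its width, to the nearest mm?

2459 mm

1029 × 2.390 = 2459.31.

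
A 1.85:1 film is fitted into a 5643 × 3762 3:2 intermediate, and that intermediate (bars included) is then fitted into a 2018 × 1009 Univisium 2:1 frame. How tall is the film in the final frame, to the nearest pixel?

First fit — 1.85:1 into 5643×3762 spans the width: 5643.00 × 3050.27.
3:2 in 2018×1009: fills the height, so the intermediate becomes 1513.50 × 1009.00 — a scale of ×0.2682.
Applying the same ×0.2682: 3050.27 → 818.11.

818 px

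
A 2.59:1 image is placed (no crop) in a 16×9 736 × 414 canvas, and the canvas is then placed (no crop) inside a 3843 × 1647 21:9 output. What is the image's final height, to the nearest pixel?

1131 px

First fit — 2.59:1 into 736×414 spans the width: 736.00 × 284.17.
Second fit — the 16×9 canvas into 3843×1647 spans the height: 2928.00 × 1647.00 (×3.9783 from 736×414).
So the image's height is 284.17 × 3.9783 ≈ 1130.50.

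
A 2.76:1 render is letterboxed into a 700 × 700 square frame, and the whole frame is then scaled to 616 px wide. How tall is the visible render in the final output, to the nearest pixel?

Fitted into 700×700, the render spans the width; its height is 700 / 2.760 ≈ 253.62 px.
Resizing to 616 px wide multiplies everything by 0.8800: 253.62 → 223.19 px.

223 px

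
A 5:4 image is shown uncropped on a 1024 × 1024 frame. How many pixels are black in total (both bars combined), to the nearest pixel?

209715 pixels

5:4 (1.250) > 1:1 (1.000), so the image fills the width.
Content height = 1024 × 4/5 ≈ 819.2000 px.
Leftover height: 1024 − 819.2000 = 204.8000 px.
Bar area = 204.8000 × 1024 ≈ 209715 px.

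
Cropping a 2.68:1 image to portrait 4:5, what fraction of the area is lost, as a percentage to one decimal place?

70.1%

Going from 2.68:1 to portrait 4:5 means cutting width while keeping height.
(0.800)/(2.680) ≈ 0.299 of the area survives, leaving 70.15% discarded.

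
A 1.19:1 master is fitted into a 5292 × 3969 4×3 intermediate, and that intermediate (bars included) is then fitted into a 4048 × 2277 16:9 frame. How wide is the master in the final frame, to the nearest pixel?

Inside the 5292×3969 canvas the master is height-limited at 4723.11 × 3969.00.
Second fit — the 4×3 canvas into 4048×2277 spans the height: 3036.00 × 2277.00 (×0.5737 from 5292×3969).
The master scales with it: width 4723.11 × 0.5737 ≈ 2709.63.

2710 px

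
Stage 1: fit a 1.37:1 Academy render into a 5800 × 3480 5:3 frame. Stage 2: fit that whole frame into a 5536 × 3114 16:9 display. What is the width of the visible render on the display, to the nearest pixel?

1.37:1 Academy in 5800×3480: fills the height, so the render is 4767.60 × 3480.00.
5:3 in 5536×3114: fills the height, so the intermediate becomes 5190.00 × 3114.00 — a scale of ×0.8948.
The render scales with it: width 4767.60 × 0.8948 ≈ 4266.18.

4266 px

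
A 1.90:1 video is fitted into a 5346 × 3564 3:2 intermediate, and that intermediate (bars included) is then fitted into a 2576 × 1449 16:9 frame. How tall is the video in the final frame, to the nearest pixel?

1144 px

1.90:1 in 5346×3564: fills the width, so the video is 5346.00 × 2813.68.
The 3:2 canvas is height-limited in 2576×1449, giving 2173.50 × 1449.00; scale factor 0.4066.
The video scales with it: height 2813.68 × 0.4066 ≈ 1143.95.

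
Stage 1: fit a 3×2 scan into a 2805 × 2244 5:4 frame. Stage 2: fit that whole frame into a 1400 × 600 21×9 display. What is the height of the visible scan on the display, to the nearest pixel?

3×2 in 2805×2244: fills the width, so the scan is 2805.00 × 1870.00.
Second fit — the 5:4 canvas into 1400×600 spans the height: 750.00 × 600.00 (×0.2674 from 2805×2244).
So the scan's height is 1870.00 × 0.2674 ≈ 500.00.

500 px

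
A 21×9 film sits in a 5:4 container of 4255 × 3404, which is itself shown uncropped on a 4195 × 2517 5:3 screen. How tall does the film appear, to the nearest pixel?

1348 px

21×9 in 4255×3404: fills the width, so the film is 4255.00 × 1823.57.
Second fit — the 5:4 canvas into 4195×2517 spans the height: 3146.25 × 2517.00 (×0.7394 from 4255×3404).
The film scales with it: height 1823.57 × 0.7394 ≈ 1348.39.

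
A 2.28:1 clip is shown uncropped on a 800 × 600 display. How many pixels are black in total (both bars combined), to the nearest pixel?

199298 pixels

2.28:1 (2.280) > 4:3 (1.333), so the clip fills the width.
Content height = 800 / 2.280 ≈ 350.8772 px.
600 − 350.8772 = 249.1228 px of bars.
That's 249.1228 × 800 ≈ 199298 black pixels.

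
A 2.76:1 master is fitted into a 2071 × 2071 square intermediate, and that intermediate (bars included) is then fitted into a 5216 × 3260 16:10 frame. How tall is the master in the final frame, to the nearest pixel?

2.76:1 in 2071×2071: fills the width, so the master is 2071.00 × 750.36.
The square canvas is height-limited in 5216×3260, giving 3260.00 × 3260.00; scale factor 1.5741.
So the master's height is 750.36 × 1.5741 ≈ 1181.16.

1181 px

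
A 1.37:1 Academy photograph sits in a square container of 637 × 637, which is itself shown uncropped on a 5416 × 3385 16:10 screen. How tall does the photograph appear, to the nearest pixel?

Inside the 637×637 canvas the photograph is width-limited at 637.00 × 464.96.
The square canvas is height-limited in 5416×3385, giving 3385.00 × 3385.00; scale factor 5.3140.
So the photograph's height is 464.96 × 5.3140 ≈ 2470.80.

2471 px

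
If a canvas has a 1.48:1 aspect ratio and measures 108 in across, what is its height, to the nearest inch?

73 in

108 / 1.480 = 72.97.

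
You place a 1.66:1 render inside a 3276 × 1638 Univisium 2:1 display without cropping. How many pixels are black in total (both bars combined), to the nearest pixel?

1.66:1 is narrower than Univisium 2:1, so it spans the full height.
That makes the image 2719.0800 px wide (1638 × 1.660).
Black = 3276 − 2719.0800 = 556.9200 px.
That's 556.9200 × 1638 ≈ 912235 black pixels.

912235 pixels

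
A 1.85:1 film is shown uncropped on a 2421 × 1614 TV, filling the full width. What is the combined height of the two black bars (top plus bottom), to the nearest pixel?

Content height = 2421 / 1.850 ≈ 1308.65 px.
Leftover height: 1614 − 1308.65 = 305.35 px.

305 px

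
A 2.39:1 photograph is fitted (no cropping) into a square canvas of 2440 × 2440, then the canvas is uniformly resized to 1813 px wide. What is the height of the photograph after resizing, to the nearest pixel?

At 2440×2440 the photograph is width-limited, so height = 2440 / 2.390 ≈ 1020.92 px.
Resizing to 1813 px wide multiplies everything by 0.7430: 1020.92 → 758.58 px.

759 px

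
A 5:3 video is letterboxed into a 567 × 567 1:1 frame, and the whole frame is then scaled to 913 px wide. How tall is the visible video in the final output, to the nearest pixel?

Fitted into 567×567, the video spans the width; its height is 567 × 3/5 ≈ 340.20 px.
Scaling 567 → 913 is ×1.6102, so the height becomes 340.20 × 1.6102 ≈ 547.80 px.

548 px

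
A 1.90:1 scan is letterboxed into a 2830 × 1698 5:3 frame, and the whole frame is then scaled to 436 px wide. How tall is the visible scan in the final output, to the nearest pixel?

229 px

In the 2830×1698 frame the scan fills the width: height = 2830 / 1.900 ≈ 1489.47 px.
Scaling 2830 → 436 is ×0.1541, so the height becomes 1489.47 × 0.1541 ≈ 229.47 px.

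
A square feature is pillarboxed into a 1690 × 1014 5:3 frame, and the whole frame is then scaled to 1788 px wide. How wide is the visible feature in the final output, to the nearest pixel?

1073 px

At 1690×1014 the feature is height-limited, so width = 1014 × 1/1 ≈ 1014.00 px.
Resizing to 1788 px wide multiplies everything by 1.0580: 1014.00 → 1072.80 px.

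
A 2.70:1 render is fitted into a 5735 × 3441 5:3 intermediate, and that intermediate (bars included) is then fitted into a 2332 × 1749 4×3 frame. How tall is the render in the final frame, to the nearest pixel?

2.70:1 in 5735×3441: fills the width, so the render is 5735.00 × 2124.07.
The 5:3 canvas is width-limited in 2332×1749, giving 2332.00 × 1399.20; scale factor 0.4066.
Applying the same ×0.4066: 2124.07 → 863.70.

864 px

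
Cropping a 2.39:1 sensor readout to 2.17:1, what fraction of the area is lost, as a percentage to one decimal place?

9.2%

2.17:1 is narrower than 2.39:1, so the crop keeps the full height and trims the width.
(2.170)/(2.390) ≈ 0.908 of the area survives, leaving 9.21% discarded.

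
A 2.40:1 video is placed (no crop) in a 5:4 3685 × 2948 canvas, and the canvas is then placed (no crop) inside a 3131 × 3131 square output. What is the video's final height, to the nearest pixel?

1305 px

First fit — 2.40:1 into 3685×2948 spans the width: 3685.00 × 1535.42.
5:4 in 3131×3131: fills the width, so the intermediate becomes 3131.00 × 2504.80 — a scale of ×0.8497.
Applying the same ×0.8497: 1535.42 → 1304.58.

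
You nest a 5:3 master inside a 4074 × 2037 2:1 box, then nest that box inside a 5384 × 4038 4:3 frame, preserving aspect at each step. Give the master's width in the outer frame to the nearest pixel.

5:3 in 4074×2037: fills the height, so the master is 3395.00 × 2037.00.
The 2:1 canvas is width-limited in 5384×4038, giving 5384.00 × 2692.00; scale factor 1.3216.
Applying the same ×1.3216: 3395.00 → 4486.67.

4487 px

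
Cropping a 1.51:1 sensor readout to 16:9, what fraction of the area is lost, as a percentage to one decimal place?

15.1%

The width stays; only height is cut (since 16:9 is wider than 1.51:1).
(1.510)/(1.778) ≈ 0.849 of the area survives, leaving 15.06% discarded.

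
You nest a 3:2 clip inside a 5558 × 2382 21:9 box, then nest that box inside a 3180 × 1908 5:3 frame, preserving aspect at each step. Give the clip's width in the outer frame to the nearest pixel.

2044 px

First fit — 3:2 into 5558×2382 spans the height: 3573.00 × 2382.00.
21:9 in 3180×1908: fills the width, so the intermediate becomes 3180.00 × 1362.86 — a scale of ×0.5721.
Applying the same ×0.5721: 3573.00 → 2044.29.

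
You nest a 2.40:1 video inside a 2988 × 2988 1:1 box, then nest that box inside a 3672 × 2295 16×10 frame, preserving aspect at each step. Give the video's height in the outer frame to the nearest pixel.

956 px

First fit — 2.40:1 into 2988×2988 spans the width: 2988.00 × 1245.00.
The 1:1 canvas is height-limited in 3672×2295, giving 2295.00 × 2295.00; scale factor 0.7681.
The video scales with it: height 1245.00 × 0.7681 ≈ 956.25.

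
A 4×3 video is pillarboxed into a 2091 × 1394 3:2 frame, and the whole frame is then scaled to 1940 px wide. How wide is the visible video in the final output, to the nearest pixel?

1724 px

At 2091×1394 the video is height-limited, so width = 1394 × 4/3 ≈ 1858.67 px.
Scaling 2091 → 1940 is ×0.9278, so the width becomes 1858.67 × 0.9278 ≈ 1724.44 px.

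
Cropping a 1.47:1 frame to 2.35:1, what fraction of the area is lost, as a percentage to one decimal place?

Going from 1.47:1 to 2.35:1 means cutting height while keeping width.
Area ratio = (1.470)/(2.350) = 62.55%; the remaining 37.45% is cropped out.

37.4%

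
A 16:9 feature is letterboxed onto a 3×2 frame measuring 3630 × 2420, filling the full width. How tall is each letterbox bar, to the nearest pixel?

189 px

Content height = 3630 × 9/16 ≈ 2041.88 px.
Black = 2420 − 2041.88 = 378.12 px, or 189.06 per bar.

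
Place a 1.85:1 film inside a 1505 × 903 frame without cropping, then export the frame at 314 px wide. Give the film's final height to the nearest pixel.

170 px

In the 1505×903 frame the film fills the width: height = 1505 / 1.850 ≈ 813.51 px.
Resizing to 314 px wide multiplies everything by 0.2086: 813.51 → 169.73 px.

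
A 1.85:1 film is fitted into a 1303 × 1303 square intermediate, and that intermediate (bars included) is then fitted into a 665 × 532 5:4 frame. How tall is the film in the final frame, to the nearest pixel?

288 px

Inside the 1303×1303 canvas the film is width-limited at 1303.00 × 704.32.
square in 665×532: fills the height, so the intermediate becomes 532.00 × 532.00 — a scale of ×0.4083.
So the film's height is 704.32 × 0.4083 ≈ 287.57.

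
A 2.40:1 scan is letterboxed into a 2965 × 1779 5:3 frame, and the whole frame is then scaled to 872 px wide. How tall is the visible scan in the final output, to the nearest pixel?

Fitted into 2965×1779, the scan spans the width; its height is 2965 / 2.400 ≈ 1235.42 px.
The frame scales by 872/2965 = 0.2941; 1235.42 × 0.2941 ≈ 363.33 px.

363 px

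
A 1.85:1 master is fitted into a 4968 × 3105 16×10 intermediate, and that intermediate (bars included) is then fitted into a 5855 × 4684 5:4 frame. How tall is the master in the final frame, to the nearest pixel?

First fit — 1.85:1 into 4968×3105 spans the width: 4968.00 × 2685.41.
The 16×10 canvas is width-limited in 5855×4684, giving 5855.00 × 3659.38; scale factor 1.1785.
So the master's height is 2685.41 × 1.1785 ≈ 3164.86.

3165 px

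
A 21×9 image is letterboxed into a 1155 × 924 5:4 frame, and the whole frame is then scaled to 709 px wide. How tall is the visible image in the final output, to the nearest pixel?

At 1155×924 the image is width-limited, so height = 1155 × 9/21 ≈ 495.00 px.
The frame scales by 709/1155 = 0.6139; 495.00 × 0.6139 ≈ 303.86 px.

304 px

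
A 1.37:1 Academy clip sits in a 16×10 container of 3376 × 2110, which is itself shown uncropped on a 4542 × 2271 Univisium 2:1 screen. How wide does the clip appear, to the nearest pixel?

Inside the 3376×2110 canvas the clip is height-limited at 2890.70 × 2110.00.
The 16×10 canvas is height-limited in 4542×2271, giving 3633.60 × 2271.00; scale factor 1.0763.
So the clip's width is 2890.70 × 1.0763 ≈ 3111.27.

3111 px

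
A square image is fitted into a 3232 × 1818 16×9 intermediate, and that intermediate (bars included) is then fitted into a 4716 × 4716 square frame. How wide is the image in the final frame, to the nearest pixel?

2653 px

First fit — square into 3232×1818 spans the height: 1818.00 × 1818.00.
The 16×9 canvas is width-limited in 4716×4716, giving 4716.00 × 2652.75; scale factor 1.4592.
Applying the same ×1.4592: 1818.00 → 2652.75.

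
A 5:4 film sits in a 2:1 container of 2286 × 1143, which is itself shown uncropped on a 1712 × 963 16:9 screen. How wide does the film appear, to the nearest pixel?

First fit — 5:4 into 2286×1143 spans the height: 1428.75 × 1143.00.
Second fit — the 2:1 canvas into 1712×963 spans the width: 1712.00 × 856.00 (×0.7489 from 2286×1143).
Applying the same ×0.7489: 1428.75 → 1070.00.

1070 px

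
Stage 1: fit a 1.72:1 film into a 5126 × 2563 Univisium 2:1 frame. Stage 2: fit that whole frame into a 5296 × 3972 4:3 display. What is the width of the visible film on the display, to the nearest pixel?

Inside the 5126×2563 canvas the film is height-limited at 4408.36 × 2563.00.
The Univisium 2:1 canvas is width-limited in 5296×3972, giving 5296.00 × 2648.00; scale factor 1.0332.
Applying the same ×1.0332: 4408.36 → 4554.56.

4555 px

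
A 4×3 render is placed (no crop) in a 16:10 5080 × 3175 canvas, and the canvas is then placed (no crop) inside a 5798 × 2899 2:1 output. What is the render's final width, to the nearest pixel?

3865 px

Inside the 5080×3175 canvas the render is height-limited at 4233.33 × 3175.00.
16:10 in 5798×2899: fills the height, so the intermediate becomes 4638.40 × 2899.00 — a scale of ×0.9131.
So the render's width is 4233.33 × 0.9131 ≈ 3865.33.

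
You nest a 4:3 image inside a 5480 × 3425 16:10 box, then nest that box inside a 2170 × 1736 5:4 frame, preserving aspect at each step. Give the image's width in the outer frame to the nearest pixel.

4:3 in 5480×3425: fills the height, so the image is 4566.67 × 3425.00.
Second fit — the 16:10 canvas into 2170×1736 spans the width: 2170.00 × 1356.25 (×0.3960 from 5480×3425).
Applying the same ×0.3960: 4566.67 → 1808.33.

1808 px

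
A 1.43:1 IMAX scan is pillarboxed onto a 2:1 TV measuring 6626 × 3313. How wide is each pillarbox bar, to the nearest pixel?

Since 1.430 < 2.000, the scan is height-limited.
The scan is 3313 × 1.430 ≈ 4737.59 px wide.
Leftover width: 6626 − 4737.59 = 1888.41 px → 944.21 each side.

944 px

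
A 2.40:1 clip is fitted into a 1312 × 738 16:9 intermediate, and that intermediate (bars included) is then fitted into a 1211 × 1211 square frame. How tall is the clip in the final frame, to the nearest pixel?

2.40:1 in 1312×738: fills the width, so the clip is 1312.00 × 546.67.
16:9 in 1211×1211: fills the width, so the intermediate becomes 1211.00 × 681.19 — a scale of ×0.9230.
The clip scales with it: height 546.67 × 0.9230 ≈ 504.58.

505 px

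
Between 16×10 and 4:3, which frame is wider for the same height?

16×10

16×10 = 1.6 and 4:3 = 1.333; 1.6 > 1.333.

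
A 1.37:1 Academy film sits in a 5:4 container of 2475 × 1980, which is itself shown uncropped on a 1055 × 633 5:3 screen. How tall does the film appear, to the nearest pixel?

578 px

First fit — 1.37:1 Academy into 2475×1980 spans the width: 2475.00 × 1806.57.
5:4 in 1055×633: fills the height, so the intermediate becomes 791.25 × 633.00 — a scale of ×0.3197.
Applying the same ×0.3197: 1806.57 → 577.55.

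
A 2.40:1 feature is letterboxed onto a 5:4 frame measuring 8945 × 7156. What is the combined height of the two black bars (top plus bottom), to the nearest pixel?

3429 px

2.40:1 is wider than 5:4, so it spans the full width.
The feature is 8945 / 2.400 ≈ 3727.08 px tall.
7156 − 3727.08 = 3428.92 px of bars.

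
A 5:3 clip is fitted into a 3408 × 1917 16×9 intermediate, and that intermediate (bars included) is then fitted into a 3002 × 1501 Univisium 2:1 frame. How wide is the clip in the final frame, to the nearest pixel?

2502 px

First fit — 5:3 into 3408×1917 spans the height: 3195.00 × 1917.00.
The 16×9 canvas is height-limited in 3002×1501, giving 2668.44 × 1501.00; scale factor 0.7830.
Applying the same ×0.7830: 3195.00 → 2501.67.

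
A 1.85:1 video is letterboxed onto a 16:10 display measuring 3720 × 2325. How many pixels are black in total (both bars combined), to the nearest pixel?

1168784 pixels

1.85:1 is wider than 16:10, so it spans the full width.
That makes the image 2010.8108 px tall (3720 / 1.850).
Leftover height: 2325 − 2010.8108 = 314.1892 px.
That's 314.1892 × 3720 ≈ 1168784 black pixels.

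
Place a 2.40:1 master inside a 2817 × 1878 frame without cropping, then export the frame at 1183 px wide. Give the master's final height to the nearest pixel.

493 px

In the 2817×1878 frame the master fills the width: height = 2817 / 2.400 ≈ 1173.75 px.
Resizing to 1183 px wide multiplies everything by 0.4200: 1173.75 → 492.92 px.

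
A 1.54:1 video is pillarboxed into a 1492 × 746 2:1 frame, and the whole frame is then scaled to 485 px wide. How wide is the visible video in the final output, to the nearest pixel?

In the 1492×746 frame the video fills the height: width = 746 × 1.540 ≈ 1148.84 px.
Resizing to 485 px wide multiplies everything by 0.3251: 1148.84 → 373.45 px.

373 px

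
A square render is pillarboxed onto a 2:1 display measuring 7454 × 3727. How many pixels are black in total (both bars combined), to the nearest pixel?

13890529 pixels

square is narrower than 2:1, so it spans the full height.
Content width = 3727 × 1/1 ≈ 3727.0000 px.
7454 − 3727.0000 = 3727.0000 px of bars.
That's 3727.0000 × 3727 ≈ 13890529 black pixels.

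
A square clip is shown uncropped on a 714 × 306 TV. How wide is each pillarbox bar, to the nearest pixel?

Since 1.000 < 2.333, the clip is height-limited.
Content width = 306 × 1/1 ≈ 306.00 px.
Leftover width: 714 − 306.00 = 408.00 px → 204.00 each side.

204 px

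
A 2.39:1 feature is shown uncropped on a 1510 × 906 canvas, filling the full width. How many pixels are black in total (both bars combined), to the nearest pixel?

Content height = 1510 / 2.390 ≈ 631.7992 px.
906 − 631.7992 = 274.2008 px of bars.
Across the 1510-px span: 274.2008 × 1510 ≈ 414043 px.

414043 pixels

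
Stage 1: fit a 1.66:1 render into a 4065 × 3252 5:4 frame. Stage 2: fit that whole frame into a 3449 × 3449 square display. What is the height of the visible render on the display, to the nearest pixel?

1.66:1 in 4065×3252: fills the width, so the render is 4065.00 × 2448.80.
Second fit — the 5:4 canvas into 3449×3449 spans the width: 3449.00 × 2759.20 (×0.8485 from 4065×3252).
The render scales with it: height 2448.80 × 0.8485 ≈ 2077.71.

2078 px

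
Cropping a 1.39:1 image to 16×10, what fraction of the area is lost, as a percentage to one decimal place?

The width stays; only height is cut (since 16×10 is wider than 1.39:1).
Fraction kept = (1.390)/(1.600) ≈ 86.88%, so 13.12% is lost.

13.1%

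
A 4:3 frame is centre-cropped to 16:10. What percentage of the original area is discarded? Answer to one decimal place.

16.7%

16:10 is wider than 4:3, so the crop keeps the full width and trims the height.
(1.333)/(1.600) ≈ 0.833 of the area survives, leaving 16.67% discarded.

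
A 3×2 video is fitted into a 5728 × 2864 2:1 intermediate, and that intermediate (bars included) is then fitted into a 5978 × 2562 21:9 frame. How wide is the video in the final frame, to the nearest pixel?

3843 px

Inside the 5728×2864 canvas the video is height-limited at 4296.00 × 2864.00.
The 2:1 canvas is height-limited in 5978×2562, giving 5124.00 × 2562.00; scale factor 0.8946.
The video scales with it: width 4296.00 × 0.8946 ≈ 3843.00.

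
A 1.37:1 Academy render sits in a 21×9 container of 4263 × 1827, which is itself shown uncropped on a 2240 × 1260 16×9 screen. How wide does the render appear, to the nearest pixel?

1315 px

First fit — 1.37:1 Academy into 4263×1827 spans the height: 2502.99 × 1827.00.
The 21×9 canvas is width-limited in 2240×1260, giving 2240.00 × 960.00; scale factor 0.5255.
So the render's width is 2502.99 × 0.5255 ≈ 1315.20.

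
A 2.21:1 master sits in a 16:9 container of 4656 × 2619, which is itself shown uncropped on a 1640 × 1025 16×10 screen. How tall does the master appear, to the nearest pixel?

742 px

First fit — 2.21:1 into 4656×2619 spans the width: 4656.00 × 2106.79.
16:9 in 1640×1025: fills the width, so the intermediate becomes 1640.00 × 922.50 — a scale of ×0.3522.
Applying the same ×0.3522: 2106.79 → 742.08.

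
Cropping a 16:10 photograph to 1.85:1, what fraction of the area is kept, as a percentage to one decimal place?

Going from 16:10 to 1.85:1 means cutting height while keeping width.
Area ratio = (1.600)/(1.850) = 86.49% retained.

86.5%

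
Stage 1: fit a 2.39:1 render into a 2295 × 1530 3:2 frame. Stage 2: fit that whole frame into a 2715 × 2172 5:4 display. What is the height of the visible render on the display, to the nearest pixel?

1136 px

Inside the 2295×1530 canvas the render is width-limited at 2295.00 × 960.25.
The 3:2 canvas is width-limited in 2715×2172, giving 2715.00 × 1810.00; scale factor 1.1830.
Applying the same ×1.1830: 960.25 → 1135.98.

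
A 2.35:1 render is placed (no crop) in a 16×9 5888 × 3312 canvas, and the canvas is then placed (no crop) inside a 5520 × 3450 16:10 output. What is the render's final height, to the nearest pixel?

Inside the 5888×3312 canvas the render is width-limited at 5888.00 × 2505.53.
16×9 in 5520×3450: fills the width, so the intermediate becomes 5520.00 × 3105.00 — a scale of ×0.9375.
Applying the same ×0.9375: 2505.53 → 2348.94.

2349 px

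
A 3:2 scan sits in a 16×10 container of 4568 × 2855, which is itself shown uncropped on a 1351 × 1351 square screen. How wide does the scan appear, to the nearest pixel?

3:2 in 4568×2855: fills the height, so the scan is 4282.50 × 2855.00.
Second fit — the 16×10 canvas into 1351×1351 spans the width: 1351.00 × 844.38 (×0.2958 from 4568×2855).
Applying the same ×0.2958: 4282.50 → 1266.56.

1267 px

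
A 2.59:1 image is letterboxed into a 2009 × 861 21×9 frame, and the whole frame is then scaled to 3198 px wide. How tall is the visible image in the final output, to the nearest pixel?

Fitted into 2009×861, the image spans the width; its height is 2009 / 2.590 ≈ 775.68 px.
Resizing to 3198 px wide multiplies everything by 1.5918: 775.68 → 1234.75 px.

1235 px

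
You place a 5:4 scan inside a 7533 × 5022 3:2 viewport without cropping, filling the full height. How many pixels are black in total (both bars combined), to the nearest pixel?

Content width = 5022 × 5/4 ≈ 6277.5000 px.
Black = 7533 − 6277.5000 = 1255.5000 px.
Across the 5022-px span: 1255.5000 × 5022 ≈ 6305121 px.

6305121 pixels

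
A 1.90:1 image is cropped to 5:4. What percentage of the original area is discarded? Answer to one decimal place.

5:4 is narrower than 1.90:1, so the crop keeps the full height and trims the width.
Area ratio = (1.250)/(1.900) = 65.79%; the remaining 34.21% is cropped out.

34.2%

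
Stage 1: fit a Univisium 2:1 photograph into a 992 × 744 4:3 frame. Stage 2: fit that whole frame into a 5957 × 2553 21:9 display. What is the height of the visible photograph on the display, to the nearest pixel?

Univisium 2:1 in 992×744: fills the width, so the photograph is 992.00 × 496.00.
Second fit — the 4:3 canvas into 5957×2553 spans the height: 3404.00 × 2553.00 (×3.4315 from 992×744).
So the photograph's height is 496.00 × 3.4315 ≈ 1702.00.

1702 px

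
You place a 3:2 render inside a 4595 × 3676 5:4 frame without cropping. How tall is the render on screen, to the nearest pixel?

3063 px

3:2 is wider than 5:4, so it spans the full width.
That makes the image 3063.33 px tall (4595 × 2/3).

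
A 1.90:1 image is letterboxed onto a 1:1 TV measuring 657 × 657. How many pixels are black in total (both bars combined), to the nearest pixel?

204465 pixels

1.90:1 is wider than 1:1, so it spans the full width.
Content height = 657 / 1.900 ≈ 345.7895 px.
Black = 657 − 345.7895 = 311.2105 px.
Bar area = 311.2105 × 657 ≈ 204465 px.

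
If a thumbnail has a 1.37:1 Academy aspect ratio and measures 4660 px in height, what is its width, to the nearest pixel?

Width = 4660 × 1.370 = 6384.20.

6384 px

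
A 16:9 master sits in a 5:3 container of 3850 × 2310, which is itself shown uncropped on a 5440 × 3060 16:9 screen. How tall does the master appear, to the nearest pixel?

First fit — 16:9 into 3850×2310 spans the width: 3850.00 × 2165.62.
The 5:3 canvas is height-limited in 5440×3060, giving 5100.00 × 3060.00; scale factor 1.3247.
The master scales with it: height 2165.62 × 1.3247 ≈ 2868.75.

2869 px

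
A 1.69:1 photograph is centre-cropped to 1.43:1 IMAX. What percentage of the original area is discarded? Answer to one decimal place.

1.43:1 IMAX is narrower than 1.69:1, so the crop keeps the full height and trims the width.
Fraction kept = (1.430)/(1.690) ≈ 84.62%, so 15.38% is lost.

15.4%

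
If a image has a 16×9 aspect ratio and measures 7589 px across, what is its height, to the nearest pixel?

4269 px

7589 × 9/16 = 4268.81.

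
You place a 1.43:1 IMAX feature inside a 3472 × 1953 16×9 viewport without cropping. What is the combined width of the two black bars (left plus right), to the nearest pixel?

679 px

1.43:1 IMAX is narrower than 16×9, so it spans the full height.
That makes the image 2792.79 px wide (1953 × 1.430).
Black = 3472 − 2792.79 = 679.21 px.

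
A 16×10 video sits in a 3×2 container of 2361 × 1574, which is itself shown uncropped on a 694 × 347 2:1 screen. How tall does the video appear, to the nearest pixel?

First fit — 16×10 into 2361×1574 spans the width: 2361.00 × 1475.62.
The 3×2 canvas is height-limited in 694×347, giving 520.50 × 347.00; scale factor 0.2205.
So the video's height is 1475.62 × 0.2205 ≈ 325.31.

325 px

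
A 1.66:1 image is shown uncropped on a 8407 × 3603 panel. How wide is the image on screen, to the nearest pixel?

5981 px

1.66:1 is narrower than 21×9, so it spans the full height.
That makes the image 5980.98 px wide (3603 × 1.660).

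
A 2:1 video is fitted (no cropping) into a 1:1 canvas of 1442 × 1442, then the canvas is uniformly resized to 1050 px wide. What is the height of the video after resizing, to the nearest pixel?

At 1442×1442 the video is width-limited, so height = 1442 × 1/2 ≈ 721.00 px.
Resizing to 1050 px wide multiplies everything by 0.7282: 721.00 → 525.00 px.

525 px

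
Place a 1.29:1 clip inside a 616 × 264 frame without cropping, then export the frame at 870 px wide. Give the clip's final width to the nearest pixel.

In the 616×264 frame the clip fills the height: width = 264 × 1.290 ≈ 340.56 px.
Scaling 616 → 870 is ×1.4123, so the width becomes 340.56 × 1.4123 ≈ 480.99 px.

481 px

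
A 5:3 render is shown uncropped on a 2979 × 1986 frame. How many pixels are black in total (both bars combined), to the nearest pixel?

591629 pixels

5:3 (1.667) > 3×2 (1.500), so the render fills the width.
The render is 2979 × 3/5 ≈ 1787.4000 px tall.
Black = 1986 − 1787.4000 = 198.6000 px.
That's 198.6000 × 2979 ≈ 591629 black pixels.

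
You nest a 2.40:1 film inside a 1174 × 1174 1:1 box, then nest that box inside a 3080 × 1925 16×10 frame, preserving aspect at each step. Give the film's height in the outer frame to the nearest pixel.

First fit — 2.40:1 into 1174×1174 spans the width: 1174.00 × 489.17.
Second fit — the 1:1 canvas into 3080×1925 spans the height: 1925.00 × 1925.00 (×1.6397 from 1174×1174).
So the film's height is 489.17 × 1.6397 ≈ 802.08.

802 px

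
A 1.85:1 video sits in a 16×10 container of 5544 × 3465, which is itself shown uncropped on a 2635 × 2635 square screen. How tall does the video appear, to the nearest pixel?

1424 px

1.85:1 in 5544×3465: fills the width, so the video is 5544.00 × 2996.76.
16×10 in 2635×2635: fills the width, so the intermediate becomes 2635.00 × 1646.88 — a scale of ×0.4753.
Applying the same ×0.4753: 2996.76 → 1424.32.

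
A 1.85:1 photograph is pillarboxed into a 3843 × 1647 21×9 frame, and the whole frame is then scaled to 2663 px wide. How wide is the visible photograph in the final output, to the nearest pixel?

In the 3843×1647 frame the photograph fills the height: width = 1647 × 1.850 ≈ 3046.95 px.
Scaling 3843 → 2663 is ×0.6929, so the width becomes 3046.95 × 0.6929 ≈ 2111.38 px.

2111 px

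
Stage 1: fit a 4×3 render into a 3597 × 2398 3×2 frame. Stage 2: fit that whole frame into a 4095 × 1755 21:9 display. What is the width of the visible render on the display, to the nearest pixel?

2340 px

4×3 in 3597×2398: fills the height, so the render is 3197.33 × 2398.00.
The 3×2 canvas is height-limited in 4095×1755, giving 2632.50 × 1755.00; scale factor 0.7319.
So the render's width is 3197.33 × 0.7319 ≈ 2340.00.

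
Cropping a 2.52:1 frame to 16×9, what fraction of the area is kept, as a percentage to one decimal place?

70.5%

The height stays; only width is cut (since 16×9 is narrower than 2.52:1).
Area ratio = (1.778)/(2.520) = 70.55% retained.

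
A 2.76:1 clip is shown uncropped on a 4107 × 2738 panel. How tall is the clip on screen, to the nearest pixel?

1488 px

2.76:1 (2.760) > 3:2 (1.500), so the clip fills the width.
Content height = 4107 / 2.760 ≈ 1488.04 px.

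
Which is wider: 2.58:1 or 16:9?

2.58:1

2.58 and 16:9 = 1.778; 2.58 > 1.778.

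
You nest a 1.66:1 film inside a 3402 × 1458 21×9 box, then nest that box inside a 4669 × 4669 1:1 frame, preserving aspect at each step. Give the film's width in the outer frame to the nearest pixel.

Inside the 3402×1458 canvas the film is height-limited at 2420.28 × 1458.00.
Second fit — the 21×9 canvas into 4669×4669 spans the width: 4669.00 × 2001.00 (×1.3724 from 3402×1458).
So the film's width is 2420.28 × 1.3724 ≈ 3321.66.

3322 px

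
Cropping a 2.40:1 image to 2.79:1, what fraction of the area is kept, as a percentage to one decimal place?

86.0%

The width stays; only height is cut (since 2.79:1 is wider than 2.40:1).
Fraction kept = (2.400)/(2.790) ≈ 86.02%.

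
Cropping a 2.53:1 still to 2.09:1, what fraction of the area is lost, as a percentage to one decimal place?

2.09:1 is narrower than 2.53:1, so the crop keeps the full height and trims the width.
Area ratio = (2.090)/(2.530) = 82.61%; the remaining 17.39% is cropped out.

17.4%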